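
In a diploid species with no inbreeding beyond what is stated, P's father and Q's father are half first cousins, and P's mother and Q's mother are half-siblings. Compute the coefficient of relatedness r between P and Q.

0.078125

With two independent routes of shared ancestry, r is the sum of the two contributions.
P and Q are related in two ways: half second cousins through their fathers (r = 1/64) and half first cousins through their mothers (r = 1/16).
r = 1/64 + 1/16 = 5/64 = 0.078125.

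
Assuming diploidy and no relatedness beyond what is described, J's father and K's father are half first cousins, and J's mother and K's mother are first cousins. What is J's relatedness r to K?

Independent pedigree routes through distinct common ancestors add.
J and K are related in two ways: half second cousins through their fathers (r = 1/64) and second cousins through their mothers (r = 1/32).
r = 1/64 + 1/32 = 0.046875.

0.046875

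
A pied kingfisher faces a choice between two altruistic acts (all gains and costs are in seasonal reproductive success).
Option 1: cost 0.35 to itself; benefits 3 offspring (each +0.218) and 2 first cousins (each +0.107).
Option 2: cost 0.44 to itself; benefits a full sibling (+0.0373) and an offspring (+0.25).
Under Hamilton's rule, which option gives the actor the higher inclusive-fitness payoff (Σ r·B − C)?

Option 1: r to an offspring = 0.5.
Option 1: r to a first cousin = 0.125.
Option 1: Σ r·B − C = (3·0.5·0.218 + 2·0.125·0.107) − 0.35 = 0.00375.
Option 2: r to a full sibling = 0.5.
Option 2: r to an offspring = 0.5.
Option 2: Σ r·B − C = (1·0.5·0.0373 + 1·0.5·0.25) − 0.44 = -0.29635.
Option 1 has the higher net inclusive-fitness payoff.

Option 1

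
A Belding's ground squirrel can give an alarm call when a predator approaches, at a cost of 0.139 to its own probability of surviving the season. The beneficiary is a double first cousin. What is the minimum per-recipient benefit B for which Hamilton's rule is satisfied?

0.556

r to a double first cousin = 0.25 (double first cousins share both grandparent pairs — four paths of length 4: r = 4·(1/2)^4 = 1/4).
Hamilton's rule with n recipients of equal r: n·r·B > C, so B > C/(n·r) = 0.139/(1·0.25) = 0.556.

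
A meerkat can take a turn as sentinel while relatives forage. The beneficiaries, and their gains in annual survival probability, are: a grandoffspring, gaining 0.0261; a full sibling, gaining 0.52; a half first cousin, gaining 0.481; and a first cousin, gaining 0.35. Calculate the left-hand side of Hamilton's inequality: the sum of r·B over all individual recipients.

r to a grandoffspring = 0.25 (two parent–offspring links: r = (1/2)^2 = 1/4).
r to a full sibling = 1/2 (full sibs share both parents — two paths of length 2: r = 2·(1/2)^2 = 1/2).
r to a half first cousin = 1/16 (half first cousins share one grandparent — one path of length 4: r = (1/2)^4 = 1/16).
r to a first cousin = 1/8 (first cousins share one grandparent pair — two paths of length 4: r = 2·(1/2)^4 = 1/8).
Summing one r·B term per recipient: 1·0.25·0.0261 + 1·0.5·0.52 + 1·0.0625·0.481 + 1·0.125·0.35 = 0.3403375.

0.3403375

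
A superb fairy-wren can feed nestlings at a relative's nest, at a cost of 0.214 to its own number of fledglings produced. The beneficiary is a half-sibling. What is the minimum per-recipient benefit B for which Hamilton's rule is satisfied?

0.856

r to a half-sibling = 0.25 (half-sibs share one parent — one path of length 2: r = (1/2)^2 = 1/4).
Hamilton's rule with n recipients of equal r: n·r·B > C, so B > C/(n·r) = 0.214/(1·0.25) = 0.856.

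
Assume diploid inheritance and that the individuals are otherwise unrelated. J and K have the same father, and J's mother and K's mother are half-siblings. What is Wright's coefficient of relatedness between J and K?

Relatedness sums over independent paths through distinct common ancestors.
J and K are related in two ways: half-sibs through their shared father (r = 1/4) and half first cousins through their mothers (r = 1/16).
r = 1/4 + 1/16 = 0.3125.

0.3125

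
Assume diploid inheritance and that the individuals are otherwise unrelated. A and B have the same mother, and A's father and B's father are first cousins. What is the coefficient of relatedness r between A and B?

0.28125

Independent pedigree routes through distinct common ancestors add.
A and B are related in two ways: half-sibs through their shared mother (r = 1/4) and second cousins through their fathers (r = 1/32).
r = 1/4 + 1/32 = 0.28125.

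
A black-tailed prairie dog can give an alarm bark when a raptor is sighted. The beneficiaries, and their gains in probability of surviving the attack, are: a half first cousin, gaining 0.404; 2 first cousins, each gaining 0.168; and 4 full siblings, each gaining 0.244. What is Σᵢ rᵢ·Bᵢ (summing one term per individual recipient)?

0.55525

r to a half first cousin = 0.0625 (half first cousins share one grandparent — one path of length 4: r = (1/2)^4 = 1/16).
r to a first cousin = 1/8 (first cousins share one grandparent pair — two paths of length 4: r = 2·(1/2)^4 = 1/8).
r to a full sibling = 0.5 (full sibs share both parents — two paths of length 2: r = 2·(1/2)^2 = 1/2).
Summing one r·B term per recipient: 1·0.0625·0.404 + 2·0.125·0.168 + 4·0.5·0.244 = 0.55525.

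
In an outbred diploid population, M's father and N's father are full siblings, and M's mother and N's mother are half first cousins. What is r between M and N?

0.140625

With two independent routes of shared ancestry, r is the sum of the two contributions.
M and N are related in two ways: first cousins through their fathers (r = 1/8) and half second cousins through their mothers (r = 1/64).
r = 1/8 + 1/64 = 9/64 = 0.140625.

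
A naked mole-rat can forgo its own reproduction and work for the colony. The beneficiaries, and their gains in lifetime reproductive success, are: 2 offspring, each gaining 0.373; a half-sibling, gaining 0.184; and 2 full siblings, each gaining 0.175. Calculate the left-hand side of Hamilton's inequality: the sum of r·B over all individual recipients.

0.594

r to an offspring = 1/2 (one parent–offspring link: r = (1/2)^1 = 1/2).
r to a half-sibling = 0.25 (half-sibs share one parent — one path of length 2: r = (1/2)^2 = 1/4).
r to a full sibling = 1/2 (full sibs share both parents — two paths of length 2: r = 2·(1/2)^2 = 1/2).
Summing one r·B term per recipient: 2·0.5·0.373 + 1·0.25·0.184 + 2·0.5·0.175 = 0.594.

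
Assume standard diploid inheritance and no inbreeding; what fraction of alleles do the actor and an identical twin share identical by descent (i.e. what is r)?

Monozygotic twins share every allele identical by descent: r = 1.

1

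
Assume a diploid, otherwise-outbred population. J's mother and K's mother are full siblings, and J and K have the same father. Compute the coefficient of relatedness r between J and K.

0.375

With two independent routes of shared ancestry, r is the sum of the two contributions.
J and K are related in two ways: first cousins through their mothers (r = 1/8) and half-sibs through their shared father (r = 1/4).
r = 1/8 + 1/4 = 0.375.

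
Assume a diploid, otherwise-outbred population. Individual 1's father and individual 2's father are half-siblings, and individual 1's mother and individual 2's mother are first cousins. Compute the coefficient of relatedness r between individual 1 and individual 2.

0.09375

Independent pedigree routes through distinct common ancestors add.
Individual 1 and individual 2 are related in two ways: half first cousins through their fathers (r = 1/16) and second cousins through their mothers (r = 1/32).
r = 1/16 + 1/32 = 0.09375.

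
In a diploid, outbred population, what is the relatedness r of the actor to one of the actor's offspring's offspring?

0.25

Each parent–offspring link contributes a factor of 1/2, and independent paths through distinct common ancestors add.
Two parent–offspring links: r = (1/2)^2 = 1/4.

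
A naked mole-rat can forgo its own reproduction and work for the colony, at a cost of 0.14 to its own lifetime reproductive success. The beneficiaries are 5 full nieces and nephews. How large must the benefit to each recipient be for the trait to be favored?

0.112

r to a full niece or nephew = 0.25 (full aunt/uncle↔niece/nephew: two paths of length 3 through the shared grandparent pair: r = 2·(1/2)^3 = 1/4).
Hamilton's rule with n recipients of equal r: n·r·B > C, so B > C/(n·r) = 0.14/(5·0.25) = 0.112.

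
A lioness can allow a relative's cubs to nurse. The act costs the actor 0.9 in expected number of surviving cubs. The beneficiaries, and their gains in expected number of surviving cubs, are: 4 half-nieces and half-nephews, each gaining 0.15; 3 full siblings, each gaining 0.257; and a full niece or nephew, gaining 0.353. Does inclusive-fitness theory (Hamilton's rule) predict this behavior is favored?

No

Hamilton's rule: the trait is favored when the sum of r·B over every recipient exceeds the actor's cost C.
r to a half-niece or half-nephew = 0.125 (half-aunt/uncle↔niece/nephew: one path of length 3: r = (1/2)^3 = 1/8).
r to a full sibling = 0.5 (full sibs share both parents — two paths of length 2: r = 2·(1/2)^2 = 1/2).
r to a full niece or nephew = 1/4 (full aunt/uncle↔niece/nephew: two paths of length 3 through the shared grandparent pair: r = 2·(1/2)^3 = 1/4).
Summing one r·B term per recipient: 4·0.125·0.15 + 3·0.5·0.257 + 1·0.25·0.353 = 0.54875.
0.54875 < 0.9: the indirect benefit is less than the cost.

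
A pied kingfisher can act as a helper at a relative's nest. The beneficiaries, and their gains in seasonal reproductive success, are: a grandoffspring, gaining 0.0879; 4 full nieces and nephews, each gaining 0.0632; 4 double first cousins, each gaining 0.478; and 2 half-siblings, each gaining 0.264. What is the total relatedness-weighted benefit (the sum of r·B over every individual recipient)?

0.695175

r to a grandoffspring = 1/4 (two parent–offspring links: r = (1/2)^2 = 1/4).
r to a full niece or nephew = 1/4 (full aunt/uncle↔niece/nephew: two paths of length 3 through the shared grandparent pair: r = 2·(1/2)^3 = 1/4).
r to a double first cousin = 0.25 (double first cousins share both grandparent pairs — four paths of length 4: r = 4·(1/2)^4 = 1/4).
r to a half-sibling = 0.25 (half-sibs share one parent — one path of length 2: r = (1/2)^2 = 1/4).
Summing one r·B term per recipient: 1·0.25·0.0879 + 4·0.25·0.0632 + 4·0.25·0.478 + 2·0.25·0.264 = 0.695175.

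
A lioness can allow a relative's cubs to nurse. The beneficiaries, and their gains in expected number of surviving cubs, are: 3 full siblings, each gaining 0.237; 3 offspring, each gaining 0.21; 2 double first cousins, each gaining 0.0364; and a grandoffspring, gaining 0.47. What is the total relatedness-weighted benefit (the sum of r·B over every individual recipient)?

r to a full sibling = 1/2 (full sibs share both parents — two paths of length 2: r = 2·(1/2)^2 = 1/2).
r to an offspring = 1/2 (one parent–offspring link: r = (1/2)^1 = 1/2).
r to a double first cousin = 1/4 (double first cousins share both grandparent pairs — four paths of length 4: r = 4·(1/2)^4 = 1/4).
r to a grandoffspring = 0.25 (two parent–offspring links: r = (1/2)^2 = 1/4).
Summing one r·B term per recipient: 3·0.5·0.237 + 3·0.5·0.21 + 2·0.25·0.0364 + 1·0.25·0.47 = 0.8062.

0.8062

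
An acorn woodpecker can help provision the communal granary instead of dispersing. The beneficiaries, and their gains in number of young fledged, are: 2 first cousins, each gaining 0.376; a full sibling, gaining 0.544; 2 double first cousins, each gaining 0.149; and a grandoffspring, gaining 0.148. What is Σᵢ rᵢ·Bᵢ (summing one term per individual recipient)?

r to a first cousin = 1/8 (first cousins share one grandparent pair — two paths of length 4: r = 2·(1/2)^4 = 1/8).
r to a full sibling = 1/2 (full sibs share both parents — two paths of length 2: r = 2·(1/2)^2 = 1/2).
r to a double first cousin = 1/4 (double first cousins share both grandparent pairs — four paths of length 4: r = 4·(1/2)^4 = 1/4).
r to a grandoffspring = 0.25 (two parent–offspring links: r = (1/2)^2 = 1/4).
Summing one r·B term per recipient: 2·0.125·0.376 + 1·0.5·0.544 + 2·0.25·0.149 + 1·0.25·0.148 = 0.4775.

0.4775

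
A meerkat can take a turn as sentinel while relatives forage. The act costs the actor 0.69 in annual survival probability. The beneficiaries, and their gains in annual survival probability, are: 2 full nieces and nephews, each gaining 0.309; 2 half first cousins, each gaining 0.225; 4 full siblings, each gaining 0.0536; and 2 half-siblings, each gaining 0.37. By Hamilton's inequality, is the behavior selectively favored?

Hamilton's rule: the trait is favored when the sum of r·B over every recipient exceeds the actor's cost C.
r to a full niece or nephew = 1/4 (full aunt/uncle↔niece/nephew: two paths of length 3 through the shared grandparent pair: r = 2·(1/2)^3 = 1/4).
r to a half first cousin = 1/16 (half first cousins share one grandparent — one path of length 4: r = (1/2)^4 = 1/16).
r to a full sibling = 0.5 (full sibs share both parents — two paths of length 2: r = 2·(1/2)^2 = 1/2).
r to a half-sibling = 0.25 (half-sibs share one parent — one path of length 2: r = (1/2)^2 = 1/4).
Summing one r·B term per recipient: 2·0.25·0.309 + 2·0.0625·0.225 + 4·0.5·0.0536 + 2·0.25·0.37 = 0.474825.
0.474825 < 0.69: the indirect benefit is less than the cost.

No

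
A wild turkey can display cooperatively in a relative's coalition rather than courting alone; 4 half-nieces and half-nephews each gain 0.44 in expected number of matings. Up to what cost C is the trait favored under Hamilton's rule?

0.22

r to a half-niece or half-nephew = 0.125 (half-aunt/uncle↔niece/nephew: one path of length 3: r = (1/2)^3 = 1/8).
Hamilton's rule: n·r·B > C, so the trait is favored while C < n·r·B = 4·0.125·0.44 = 0.22.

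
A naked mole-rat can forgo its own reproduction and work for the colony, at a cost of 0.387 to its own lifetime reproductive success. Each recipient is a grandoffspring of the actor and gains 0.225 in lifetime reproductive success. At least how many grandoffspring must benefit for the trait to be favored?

7

r to a grandoffspring = 1/4 (two parent–offspring links: r = (1/2)^2 = 1/4).
Hamilton's rule: n·r·B > C  ⇒  n > C/(r·B) = 0.387/(0.25·0.225) = 6.88.
The smallest integer exceeding 6.88 is 7.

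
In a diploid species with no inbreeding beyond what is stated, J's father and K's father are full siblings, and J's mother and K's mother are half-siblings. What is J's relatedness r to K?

0.1875

Relatedness sums over independent paths through distinct common ancestors.
J and K are related in two ways: first cousins through their fathers (r = 1/8) and half first cousins through their mothers (r = 1/16).
r = 1/8 + 1/16 = 0.1875.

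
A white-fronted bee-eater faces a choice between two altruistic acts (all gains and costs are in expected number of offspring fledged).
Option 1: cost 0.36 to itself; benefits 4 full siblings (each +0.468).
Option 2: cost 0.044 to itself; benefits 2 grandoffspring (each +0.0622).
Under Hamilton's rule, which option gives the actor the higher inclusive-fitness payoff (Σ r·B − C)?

Option 1: r to a full sibling = 0.5.
Option 1: Σ r·B − C = (4·0.5·0.468) − 0.36 = 0.576.
Option 2: r to a grandoffspring = 0.25.
Option 2: Σ r·B − C = (2·0.25·0.0622) − 0.044 = -0.0129.
Option 1 has the higher net inclusive-fitness payoff.

Option 1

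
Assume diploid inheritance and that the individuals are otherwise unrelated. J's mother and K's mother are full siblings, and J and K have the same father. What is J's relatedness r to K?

Wright's path rule: contributions from independent ancestry routes add.
J and K are related in two ways: first cousins through their mothers (r = 1/8) and half-sibs through their shared father (r = 1/4).
r = 1/8 + 1/4 = 0.375.

0.375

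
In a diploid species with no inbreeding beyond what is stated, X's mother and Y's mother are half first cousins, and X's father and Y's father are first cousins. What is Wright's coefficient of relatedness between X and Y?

0.046875

Relatedness sums over independent paths through distinct common ancestors.
X and Y are related in two ways: half second cousins through their mothers (r = 1/64) and second cousins through their fathers (r = 1/32).
r = 1/64 + 1/32 = 0.046875.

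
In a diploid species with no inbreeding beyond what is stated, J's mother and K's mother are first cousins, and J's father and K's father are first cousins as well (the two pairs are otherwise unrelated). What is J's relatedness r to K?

With two independent routes of shared ancestry, r is the sum of the two contributions.
J and K are related in two ways: second cousins through their mothers (r = 1/32) and second cousins through their fathers (r = 1/32).
r = 1/32 + 1/32 = 1/16 = 0.0625.

0.0625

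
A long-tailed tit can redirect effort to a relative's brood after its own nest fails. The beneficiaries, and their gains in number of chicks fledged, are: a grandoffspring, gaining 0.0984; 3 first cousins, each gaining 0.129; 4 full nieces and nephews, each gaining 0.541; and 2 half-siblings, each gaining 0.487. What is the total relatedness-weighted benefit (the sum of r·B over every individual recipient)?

0.857475

r to a grandoffspring = 1/4 (two parent–offspring links: r = (1/2)^2 = 1/4).
r to a first cousin = 1/8 (first cousins share one grandparent pair — two paths of length 4: r = 2·(1/2)^4 = 1/8).
r to a full niece or nephew = 0.25 (full aunt/uncle↔niece/nephew: two paths of length 3 through the shared grandparent pair: r = 2·(1/2)^3 = 1/4).
r to a half-sibling = 1/4 (half-sibs share one parent — one path of length 2: r = (1/2)^2 = 1/4).
Summing one r·B term per recipient: 1·0.25·0.0984 + 3·0.125·0.129 + 4·0.25·0.541 + 2·0.25·0.487 = 0.857475.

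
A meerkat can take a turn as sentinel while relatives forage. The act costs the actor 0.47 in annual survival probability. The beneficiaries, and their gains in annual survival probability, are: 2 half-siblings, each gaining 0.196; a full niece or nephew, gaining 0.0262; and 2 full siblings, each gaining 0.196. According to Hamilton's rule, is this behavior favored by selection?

Hamilton's rule: the trait is favored when the sum of r·B over every recipient exceeds the actor's cost C.
r to a half-sibling = 0.25 (half-sibs share one parent — one path of length 2: r = (1/2)^2 = 1/4).
r to a full niece or nephew = 1/4 (full aunt/uncle↔niece/nephew: two paths of length 3 through the shared grandparent pair: r = 2·(1/2)^3 = 1/4).
r to a full sibling = 1/2 (full sibs share both parents — two paths of length 2: r = 2·(1/2)^2 = 1/2).
Summing one r·B term per recipient: 2·0.25·0.196 + 1·0.25·0.0262 + 2·0.5·0.196 = 0.30055.
0.30055 < 0.47: the indirect benefit is less than the cost.

No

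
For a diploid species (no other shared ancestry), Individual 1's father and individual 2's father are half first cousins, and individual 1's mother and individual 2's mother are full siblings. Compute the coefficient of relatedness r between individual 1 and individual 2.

Wright's path rule: contributions from independent ancestry routes add.
Individual 1 and individual 2 are related in two ways: half second cousins through their fathers (r = 1/64) and first cousins through their mothers (r = 1/8).
r = 1/64 + 1/8 = 9/64 = 0.140625.

0.140625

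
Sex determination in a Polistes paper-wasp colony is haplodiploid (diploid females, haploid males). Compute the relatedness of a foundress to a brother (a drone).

Her haploid brother carries none of their father's genes and a random half of their mother's genome; that half matches the maternal half of her own genome with probability 1/2: r = 1/2 · 1/2 = 1/4.

0.25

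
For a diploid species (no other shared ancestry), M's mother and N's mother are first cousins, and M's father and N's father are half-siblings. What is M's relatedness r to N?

0.09375

With two independent routes of shared ancestry, r is the sum of the two contributions.
M and N are related in two ways: second cousins through their mothers (r = 1/32) and half first cousins through their fathers (r = 1/16).
r = 1/32 + 1/16 = 0.09375.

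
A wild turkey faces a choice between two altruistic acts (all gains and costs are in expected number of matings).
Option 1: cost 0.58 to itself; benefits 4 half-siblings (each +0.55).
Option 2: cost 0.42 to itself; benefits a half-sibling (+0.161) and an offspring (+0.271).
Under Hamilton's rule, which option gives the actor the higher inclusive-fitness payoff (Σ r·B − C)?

Option 1: r to a half-sibling = 0.25.
Option 1: Σ r·B − C = (4·0.25·0.55) − 0.58 = -0.03.
Option 2: r to a half-sibling = 0.25.
Option 2: r to an offspring = 0.5.
Option 2: Σ r·B − C = (1·0.25·0.161 + 1·0.5·0.271) − 0.42 = -0.24425.
Option 1 has the higher net inclusive-fitness payoff.

Option 1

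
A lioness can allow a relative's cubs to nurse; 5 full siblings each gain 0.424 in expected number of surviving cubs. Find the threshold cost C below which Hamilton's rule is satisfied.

r to a full sibling = 0.5 (full sibs share both parents — two paths of length 2: r = 2·(1/2)^2 = 1/2).
Hamilton's rule: n·r·B > C, so the trait is favored while C < n·r·B = 5·0.5·0.424 = 1.06.

1.06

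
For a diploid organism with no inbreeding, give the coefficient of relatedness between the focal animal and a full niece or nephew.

Full aunt/uncle↔niece/nephew: two paths of length 3 through the shared grandparent pair: r = 2·(1/2)^3 = 1/4.

0.25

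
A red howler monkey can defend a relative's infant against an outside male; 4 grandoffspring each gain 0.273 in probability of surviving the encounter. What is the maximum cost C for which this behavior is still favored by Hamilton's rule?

0.273

r to a grandoffspring = 0.25 (two parent–offspring links: r = (1/2)^2 = 1/4).
Hamilton's rule: n·r·B > C, so the trait is favored while C < n·r·B = 4·0.25·0.273 = 0.273.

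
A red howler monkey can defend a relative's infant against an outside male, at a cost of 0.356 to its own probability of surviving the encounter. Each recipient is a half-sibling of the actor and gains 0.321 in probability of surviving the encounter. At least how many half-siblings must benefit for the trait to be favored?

5

r to a half-sibling = 0.25 (half-sibs share one parent — one path of length 2: r = (1/2)^2 = 1/4).
Hamilton's rule: n·r·B > C  ⇒  n > C/(r·B) = 0.356/(0.25·0.321) = 4.436.
The smallest integer exceeding 4.436 is 5.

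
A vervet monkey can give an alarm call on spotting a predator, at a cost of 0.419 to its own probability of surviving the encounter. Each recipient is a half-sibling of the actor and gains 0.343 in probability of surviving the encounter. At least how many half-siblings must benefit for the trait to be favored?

r to a half-sibling = 0.25 (half-sibs share one parent — one path of length 2: r = (1/2)^2 = 1/4).
Hamilton's rule: n·r·B > C  ⇒  n > C/(r·B) = 0.419/(0.25·0.343) = 4.886.
The smallest integer exceeding 4.886 is 5.

5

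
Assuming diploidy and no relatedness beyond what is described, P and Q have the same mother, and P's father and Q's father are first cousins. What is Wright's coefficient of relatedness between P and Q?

Independent pedigree routes through distinct common ancestors add.
P and Q are related in two ways: half-sibs through their shared mother (r = 1/4) and second cousins through their fathers (r = 1/32).
r = 1/4 + 1/32 = 9/32 = 0.28125.

0.28125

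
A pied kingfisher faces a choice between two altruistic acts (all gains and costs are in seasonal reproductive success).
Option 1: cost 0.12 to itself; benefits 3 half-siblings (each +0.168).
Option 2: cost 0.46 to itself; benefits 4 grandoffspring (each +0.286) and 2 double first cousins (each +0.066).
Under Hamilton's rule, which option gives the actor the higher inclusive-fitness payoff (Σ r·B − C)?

Option 1: r to a half-sibling = 0.25.
Option 1: Σ r·B − C = (3·0.25·0.168) − 0.12 = 0.006.
Option 2: r to a grandoffspring = 0.25.
Option 2: r to a double first cousin = 0.25.
Option 2: Σ r·B − C = (4·0.25·0.286 + 2·0.25·0.066) − 0.46 = -0.141.
Option 1 has the higher net inclusive-fitness payoff.

Option 1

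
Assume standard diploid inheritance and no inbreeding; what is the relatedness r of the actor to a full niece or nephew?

Full aunt/uncle↔niece/nephew: two paths of length 3 through the shared grandparent pair: r = 2·(1/2)^3 = 1/4.

0.25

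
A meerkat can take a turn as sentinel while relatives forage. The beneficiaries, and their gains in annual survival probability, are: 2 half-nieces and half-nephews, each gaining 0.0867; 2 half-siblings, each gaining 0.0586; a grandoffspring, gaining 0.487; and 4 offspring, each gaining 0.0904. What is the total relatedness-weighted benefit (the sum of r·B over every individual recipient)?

0.353525

r to a half-niece or half-nephew = 1/8 (half-aunt/uncle↔niece/nephew: one path of length 3: r = (1/2)^3 = 1/8).
r to a half-sibling = 0.25 (half-sibs share one parent — one path of length 2: r = (1/2)^2 = 1/4).
r to a grandoffspring = 1/4 (two parent–offspring links: r = (1/2)^2 = 1/4).
r to an offspring = 1/2 (one parent–offspring link: r = (1/2)^1 = 1/2).
Summing one r·B term per recipient: 2·0.125·0.0867 + 2·0.25·0.0586 + 1·0.25·0.487 + 4·0.5·0.0904 = 0.353525.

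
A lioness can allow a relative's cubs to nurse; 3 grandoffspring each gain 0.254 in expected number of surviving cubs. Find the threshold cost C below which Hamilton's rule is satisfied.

r to a grandoffspring = 1/4 (two parent–offspring links: r = (1/2)^2 = 1/4).
Hamilton's rule: n·r·B > C, so the trait is favored while C < n·r·B = 3·0.25·0.254 = 0.1905.

0.1905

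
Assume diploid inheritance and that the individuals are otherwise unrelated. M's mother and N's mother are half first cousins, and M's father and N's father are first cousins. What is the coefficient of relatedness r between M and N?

Relatedness sums over independent paths through distinct common ancestors.
M and N are related in two ways: half second cousins through their mothers (r = 1/64) and second cousins through their fathers (r = 1/32).
r = 1/64 + 1/32 = 0.046875.

0.046875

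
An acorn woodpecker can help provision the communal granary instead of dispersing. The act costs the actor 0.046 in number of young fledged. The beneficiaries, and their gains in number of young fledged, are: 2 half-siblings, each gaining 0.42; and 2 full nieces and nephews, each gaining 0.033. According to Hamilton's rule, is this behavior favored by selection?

Yes

Hamilton's rule: the trait is favored when the sum of r·B over every recipient exceeds the actor's cost C.
r to a half-sibling = 0.25 (half-sibs share one parent — one path of length 2: r = (1/2)^2 = 1/4).
r to a full niece or nephew = 0.25 (full aunt/uncle↔niece/nephew: two paths of length 3 through the shared grandparent pair: r = 2·(1/2)^3 = 1/4).
Summing one r·B term per recipient: 2·0.25·0.42 + 2·0.25·0.033 = 0.2265.
0.2265 > 0.046: the indirect benefit exceeds the cost.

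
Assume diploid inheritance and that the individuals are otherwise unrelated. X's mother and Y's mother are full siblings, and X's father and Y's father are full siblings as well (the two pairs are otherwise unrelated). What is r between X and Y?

Independent pedigree routes through distinct common ancestors add.
X and Y are related in two ways: first cousins through their mothers (r = 1/8) and first cousins through their fathers (r = 1/8) — i.e. double first cousins.
r = 1/8 + 1/8 = 1/4 = 0.25.

0.25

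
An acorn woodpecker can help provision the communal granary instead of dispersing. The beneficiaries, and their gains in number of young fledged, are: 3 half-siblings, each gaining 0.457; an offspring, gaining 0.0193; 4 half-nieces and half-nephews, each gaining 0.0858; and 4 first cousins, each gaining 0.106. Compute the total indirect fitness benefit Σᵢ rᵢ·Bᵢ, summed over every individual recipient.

r to a half-sibling = 1/4 (half-sibs share one parent — one path of length 2: r = (1/2)^2 = 1/4).
r to an offspring = 0.5 (one parent–offspring link: r = (1/2)^1 = 1/2).
r to a half-niece or half-nephew = 0.125 (half-aunt/uncle↔niece/nephew: one path of length 3: r = (1/2)^3 = 1/8).
r to a first cousin = 1/8 (first cousins share one grandparent pair — two paths of length 4: r = 2·(1/2)^4 = 1/8).
Summing one r·B term per recipient: 3·0.25·0.457 + 1·0.5·0.0193 + 4·0.125·0.0858 + 4·0.125·0.106 = 0.4483.

0.4483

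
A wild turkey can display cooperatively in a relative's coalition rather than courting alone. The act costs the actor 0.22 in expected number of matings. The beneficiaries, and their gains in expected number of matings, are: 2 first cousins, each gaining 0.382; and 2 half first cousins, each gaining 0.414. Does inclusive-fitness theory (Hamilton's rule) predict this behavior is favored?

No

Hamilton's rule: the trait is favored when the sum of r·B over every recipient exceeds the actor's cost C.
r to a first cousin = 0.125 (first cousins share one grandparent pair — two paths of length 4: r = 2·(1/2)^4 = 1/8).
r to a half first cousin = 1/16 (half first cousins share one grandparent — one path of length 4: r = (1/2)^4 = 1/16).
Summing one r·B term per recipient: 2·0.125·0.382 + 2·0.0625·0.414 = 0.14725.
0.14725 < 0.22: the indirect benefit is less than the cost.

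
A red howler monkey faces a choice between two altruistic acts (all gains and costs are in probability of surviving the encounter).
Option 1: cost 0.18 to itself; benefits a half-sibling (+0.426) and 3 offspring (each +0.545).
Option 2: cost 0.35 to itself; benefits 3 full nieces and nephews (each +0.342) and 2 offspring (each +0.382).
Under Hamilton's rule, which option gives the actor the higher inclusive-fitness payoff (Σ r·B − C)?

Option 1: r to a half-sibling = 0.25.
Option 1: r to an offspring = 0.5.
Option 1: Σ r·B − C = (1·0.25·0.426 + 3·0.5·0.545) − 0.18 = 0.744.
Option 2: r to a full niece or nephew = 0.25.
Option 2: r to an offspring = 0.5.
Option 2: Σ r·B − C = (3·0.25·0.342 + 2·0.5·0.382) − 0.35 = 0.2885.
Option 1 has the higher net inclusive-fitness payoff.

Option 1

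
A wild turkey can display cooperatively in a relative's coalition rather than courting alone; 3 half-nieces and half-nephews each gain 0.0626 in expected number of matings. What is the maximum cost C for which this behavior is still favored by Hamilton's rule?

r to a half-niece or half-nephew = 0.125 (half-aunt/uncle↔niece/nephew: one path of length 3: r = (1/2)^3 = 1/8).
Hamilton's rule: n·r·B > C, so the trait is favored while C < n·r·B = 3·0.125·0.0626 = 0.023475.

0.023475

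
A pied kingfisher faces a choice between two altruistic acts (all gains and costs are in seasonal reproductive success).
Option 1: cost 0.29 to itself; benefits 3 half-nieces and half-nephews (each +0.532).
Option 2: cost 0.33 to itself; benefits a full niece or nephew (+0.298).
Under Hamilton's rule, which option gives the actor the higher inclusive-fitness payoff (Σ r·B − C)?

Option 1: r to a half-niece or half-nephew = 0.125.
Option 1: Σ r·B − C = (3·0.125·0.532) − 0.29 = -0.0905.
Option 2: r to a full niece or nephew = 0.25.
Option 2: Σ r·B − C = (1·0.25·0.298) − 0.33 = -0.2555.
Option 1 has the higher net inclusive-fitness payoff.

Option 1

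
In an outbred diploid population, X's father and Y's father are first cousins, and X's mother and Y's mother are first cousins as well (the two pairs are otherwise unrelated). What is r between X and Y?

0.0625

With two independent routes of shared ancestry, r is the sum of the two contributions.
X and Y are related in two ways: second cousins through their fathers (r = 1/32) and second cousins through their mothers (r = 1/32).
r = 1/32 + 1/32 = 1/16 = 0.0625.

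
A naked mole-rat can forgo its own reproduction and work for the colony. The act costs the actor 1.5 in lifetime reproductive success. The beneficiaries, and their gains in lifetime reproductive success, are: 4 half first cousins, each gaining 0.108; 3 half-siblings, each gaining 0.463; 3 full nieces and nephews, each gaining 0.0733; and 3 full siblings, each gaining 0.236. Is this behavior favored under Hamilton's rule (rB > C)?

Hamilton's rule: the trait is favored when the sum of r·B over every recipient exceeds the actor's cost C.
r to a half first cousin = 1/16 (half first cousins share one grandparent — one path of length 4: r = (1/2)^4 = 1/16).
r to a half-sibling = 1/4 (half-sibs share one parent — one path of length 2: r = (1/2)^2 = 1/4).
r to a full niece or nephew = 0.25 (full aunt/uncle↔niece/nephew: two paths of length 3 through the shared grandparent pair: r = 2·(1/2)^3 = 1/4).
r to a full sibling = 1/2 (full sibs share both parents — two paths of length 2: r = 2·(1/2)^2 = 1/2).
Summing one r·B term per recipient: 4·0.0625·0.108 + 3·0.25·0.463 + 3·0.25·0.0733 + 3·0.5·0.236 = 0.783225.
0.783225 < 1.5: the indirect benefit is less than the cost.

No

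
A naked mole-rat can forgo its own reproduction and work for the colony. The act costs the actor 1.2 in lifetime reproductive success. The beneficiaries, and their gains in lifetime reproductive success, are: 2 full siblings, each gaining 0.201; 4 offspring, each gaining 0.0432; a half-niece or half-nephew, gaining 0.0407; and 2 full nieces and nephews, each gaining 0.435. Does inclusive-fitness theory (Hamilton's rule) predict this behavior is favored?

Hamilton's rule: the trait is favored when the sum of r·B over every recipient exceeds the actor's cost C.
r to a full sibling = 1/2 (full sibs share both parents — two paths of length 2: r = 2·(1/2)^2 = 1/2).
r to an offspring = 0.5 (one parent–offspring link: r = (1/2)^1 = 1/2).
r to a half-niece or half-nephew = 0.125 (half-aunt/uncle↔niece/nephew: one path of length 3: r = (1/2)^3 = 1/8).
r to a full niece or nephew = 0.25 (full aunt/uncle↔niece/nephew: two paths of length 3 through the shared grandparent pair: r = 2·(1/2)^3 = 1/4).
Summing one r·B term per recipient: 2·0.5·0.201 + 4·0.5·0.0432 + 1·0.125·0.0407 + 2·0.25·0.435 = 0.5099875.
0.5099875 < 1.2: the indirect benefit is less than the cost.

No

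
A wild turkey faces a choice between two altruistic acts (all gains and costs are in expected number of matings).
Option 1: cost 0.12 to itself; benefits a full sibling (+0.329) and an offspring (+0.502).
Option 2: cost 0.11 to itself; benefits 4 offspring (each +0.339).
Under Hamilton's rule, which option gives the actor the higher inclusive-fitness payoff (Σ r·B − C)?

Option 2

Option 1: r to a full sibling = 0.5.
Option 1: r to an offspring = 0.5.
Option 1: Σ r·B − C = (1·0.5·0.329 + 1·0.5·0.502) − 0.12 = 0.2955.
Option 2: r to an offspring = 0.5.
Option 2: Σ r·B − C = (4·0.5·0.339) − 0.11 = 0.568.
Option 2 has the higher net inclusive-fitness payoff.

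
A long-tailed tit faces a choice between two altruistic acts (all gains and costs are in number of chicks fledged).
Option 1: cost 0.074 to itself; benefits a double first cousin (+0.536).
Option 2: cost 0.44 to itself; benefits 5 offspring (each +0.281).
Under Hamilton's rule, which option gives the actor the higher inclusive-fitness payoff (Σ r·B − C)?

Option 2

Option 1: r to a double first cousin = 0.25.
Option 1: Σ r·B − C = (1·0.25·0.536) − 0.074 = 0.06.
Option 2: r to an offspring = 0.5.
Option 2: Σ r·B − C = (5·0.5·0.281) − 0.44 = 0.2625.
Option 2 has the higher net inclusive-fitness payoff.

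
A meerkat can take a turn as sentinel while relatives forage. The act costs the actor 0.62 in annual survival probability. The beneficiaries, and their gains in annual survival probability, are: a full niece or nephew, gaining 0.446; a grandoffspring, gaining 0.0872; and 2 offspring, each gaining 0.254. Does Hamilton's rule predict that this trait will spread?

No

Hamilton's rule: the trait is favored when the sum of r·B over every recipient exceeds the actor's cost C.
r to a full niece or nephew = 0.25 (full aunt/uncle↔niece/nephew: two paths of length 3 through the shared grandparent pair: r = 2·(1/2)^3 = 1/4).
r to a grandoffspring = 1/4 (two parent–offspring links: r = (1/2)^2 = 1/4).
r to an offspring = 1/2 (one parent–offspring link: r = (1/2)^1 = 1/2).
Summing one r·B term per recipient: 1·0.25·0.446 + 1·0.25·0.0872 + 2·0.5·0.254 = 0.3873.
0.3873 < 0.62: the indirect benefit is less than the cost.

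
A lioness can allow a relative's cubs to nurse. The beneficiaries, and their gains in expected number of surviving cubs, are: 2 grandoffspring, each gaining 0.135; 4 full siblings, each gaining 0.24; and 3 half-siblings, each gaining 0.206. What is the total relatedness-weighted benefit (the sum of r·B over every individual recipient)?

0.702

r to a grandoffspring = 1/4 (two parent–offspring links: r = (1/2)^2 = 1/4).
r to a full sibling = 0.5 (full sibs share both parents — two paths of length 2: r = 2·(1/2)^2 = 1/2).
r to a half-sibling = 1/4 (half-sibs share one parent — one path of length 2: r = (1/2)^2 = 1/4).
Summing one r·B term per recipient: 2·0.25·0.135 + 4·0.5·0.24 + 3·0.25·0.206 = 0.702.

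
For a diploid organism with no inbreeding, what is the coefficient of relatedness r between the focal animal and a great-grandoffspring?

0.125

Each parent–offspring link contributes a factor of 1/2, and independent paths through distinct common ancestors add.
Three parent–offspring links: r = (1/2)^3 = 1/8.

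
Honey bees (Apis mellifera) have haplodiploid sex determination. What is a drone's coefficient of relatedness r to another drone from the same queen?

Haploid brothers each carry a random half of the queen's diploid genome, so on average they share half: r = 1/2.

0.5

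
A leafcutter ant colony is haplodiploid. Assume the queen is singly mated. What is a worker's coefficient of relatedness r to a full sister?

Haplodiploid full sisters inherit their father's entire haploid genome identically (contributing 1/2) and on average half of their mother's contribution (1/2 · 1/2 = 1/4); r = 1/2 + 1/4 = 3/4.

0.75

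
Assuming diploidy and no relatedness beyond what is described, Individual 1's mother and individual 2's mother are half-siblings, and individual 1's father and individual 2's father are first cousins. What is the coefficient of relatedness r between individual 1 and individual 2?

0.09375

Relatedness sums over independent paths through distinct common ancestors.
Individual 1 and individual 2 are related in two ways: half first cousins through their mothers (r = 1/16) and second cousins through their fathers (r = 1/32).
r = 1/16 + 1/32 = 3/32 = 0.09375.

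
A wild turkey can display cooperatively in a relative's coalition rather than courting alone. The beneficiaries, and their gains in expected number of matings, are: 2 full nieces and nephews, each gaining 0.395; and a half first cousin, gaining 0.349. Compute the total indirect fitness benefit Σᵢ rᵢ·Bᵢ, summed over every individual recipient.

r to a full niece or nephew = 1/4 (full aunt/uncle↔niece/nephew: two paths of length 3 through the shared grandparent pair: r = 2·(1/2)^3 = 1/4).
r to a half first cousin = 1/16 (half first cousins share one grandparent — one path of length 4: r = (1/2)^4 = 1/16).
Summing one r·B term per recipient: 2·0.25·0.395 + 1·0.0625·0.349 = 0.2193125.

0.2193125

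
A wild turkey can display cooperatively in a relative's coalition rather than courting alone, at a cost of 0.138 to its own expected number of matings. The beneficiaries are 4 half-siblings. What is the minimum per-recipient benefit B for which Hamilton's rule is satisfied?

r to a half-sibling = 1/4 (half-sibs share one parent — one path of length 2: r = (1/2)^2 = 1/4).
Hamilton's rule with n recipients of equal r: n·r·B > C, so B > C/(n·r) = 0.138/(4·0.25) = 0.138.

0.138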